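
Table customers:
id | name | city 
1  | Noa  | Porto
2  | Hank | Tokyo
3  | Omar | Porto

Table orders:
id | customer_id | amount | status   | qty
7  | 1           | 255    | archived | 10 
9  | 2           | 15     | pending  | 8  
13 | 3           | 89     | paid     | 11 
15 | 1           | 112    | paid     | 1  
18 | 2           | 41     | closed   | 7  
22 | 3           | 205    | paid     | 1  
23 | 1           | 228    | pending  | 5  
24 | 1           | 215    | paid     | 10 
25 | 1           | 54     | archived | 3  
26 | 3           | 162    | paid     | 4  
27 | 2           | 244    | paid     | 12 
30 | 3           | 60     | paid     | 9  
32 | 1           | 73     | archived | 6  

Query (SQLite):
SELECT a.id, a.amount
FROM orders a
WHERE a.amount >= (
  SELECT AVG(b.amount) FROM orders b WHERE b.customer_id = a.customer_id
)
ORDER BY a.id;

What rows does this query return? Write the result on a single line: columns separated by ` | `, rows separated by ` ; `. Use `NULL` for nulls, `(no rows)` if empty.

7 | 255 ; 22 | 205 ; 23 | 228 ; 24 | 215 ; 26 | 162 ; 27 | 244

For each orders row a, compute AVG(amount) over rows sharing a.customer_id.
Keep row a if a.amount >= that per-group AVG.
  customer_id=1: AVG(amount) = 156.166667
  customer_id=2: AVG(amount) = 100.0
  customer_id=3: AVG(amount) = 129.0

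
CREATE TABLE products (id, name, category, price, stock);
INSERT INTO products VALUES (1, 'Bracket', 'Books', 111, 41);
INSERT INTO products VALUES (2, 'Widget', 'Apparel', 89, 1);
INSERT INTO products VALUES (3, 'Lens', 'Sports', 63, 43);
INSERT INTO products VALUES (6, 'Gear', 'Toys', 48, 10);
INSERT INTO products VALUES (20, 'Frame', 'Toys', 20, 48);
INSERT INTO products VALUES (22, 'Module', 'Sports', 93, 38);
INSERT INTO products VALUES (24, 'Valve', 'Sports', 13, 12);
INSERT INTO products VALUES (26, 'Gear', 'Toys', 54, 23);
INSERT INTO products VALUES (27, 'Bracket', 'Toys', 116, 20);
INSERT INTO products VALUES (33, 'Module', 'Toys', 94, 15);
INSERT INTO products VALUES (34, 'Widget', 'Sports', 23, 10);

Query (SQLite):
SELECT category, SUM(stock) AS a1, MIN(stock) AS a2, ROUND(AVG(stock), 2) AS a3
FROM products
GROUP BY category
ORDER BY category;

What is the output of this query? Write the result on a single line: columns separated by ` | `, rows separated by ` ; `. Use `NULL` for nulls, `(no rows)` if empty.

Group products by category.
Per group compute: SUM(stock), MIN(stock), ROUND(AVG(stock), 2).
  Apparel: ids {2} → SUM(stock)=1, MIN(stock)=1, ROUND(AVG(stock), 2)=1
  Books: ids {1} → SUM(stock)=41, MIN(stock)=41, ROUND(AVG(stock), 2)=41
  Sports: ids {3, 22, 24, 34} → SUM(stock)=103, MIN(stock)=10, ROUND(AVG(stock), 2)=25.75
  Toys: ids {6, 20, 26, 27, 33} → SUM(stock)=116, MIN(stock)=10, ROUND(AVG(stock), 2)=23.2

Apparel | 1 | 1 | 1 ; Books | 41 | 41 | 41 ; Sports | 103 | 10 | 25.75 ; Toys | 116 | 10 | 23.2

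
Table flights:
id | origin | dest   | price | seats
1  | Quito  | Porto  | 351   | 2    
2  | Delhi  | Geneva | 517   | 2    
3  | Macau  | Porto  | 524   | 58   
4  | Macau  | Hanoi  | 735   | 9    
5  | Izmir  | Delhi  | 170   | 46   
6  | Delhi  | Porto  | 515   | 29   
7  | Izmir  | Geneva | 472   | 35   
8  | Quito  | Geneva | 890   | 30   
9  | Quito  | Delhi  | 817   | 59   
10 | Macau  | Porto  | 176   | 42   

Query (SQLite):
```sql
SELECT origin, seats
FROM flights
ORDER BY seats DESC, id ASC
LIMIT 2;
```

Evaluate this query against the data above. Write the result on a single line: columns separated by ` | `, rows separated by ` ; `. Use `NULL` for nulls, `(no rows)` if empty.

Quito | 59 ; Macau | 58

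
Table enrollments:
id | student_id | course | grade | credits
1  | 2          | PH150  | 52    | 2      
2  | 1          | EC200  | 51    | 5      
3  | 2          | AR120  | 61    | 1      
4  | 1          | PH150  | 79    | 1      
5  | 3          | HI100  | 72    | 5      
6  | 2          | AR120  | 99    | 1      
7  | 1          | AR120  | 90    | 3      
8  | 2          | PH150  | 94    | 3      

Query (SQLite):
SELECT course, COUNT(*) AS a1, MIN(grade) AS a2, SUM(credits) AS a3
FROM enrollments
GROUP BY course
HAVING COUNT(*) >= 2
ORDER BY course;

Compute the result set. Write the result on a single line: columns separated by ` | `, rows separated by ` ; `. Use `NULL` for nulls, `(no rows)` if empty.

Group enrollments by course.
Per group compute: COUNT(*), MIN(grade), SUM(credits).
HAVING: drop groups with fewer than 2 rows.
  AR120: ids {3, 6, 7} → COUNT(*)=3, MIN(grade)=61, SUM(credits)=5
  EC200: ids {2} → COUNT(*)=1, MIN(grade)=51, SUM(credits)=5
  HI100: ids {5} → COUNT(*)=1, MIN(grade)=72, SUM(credits)=5
  PH150: ids {1, 4, 8} → COUNT(*)=3, MIN(grade)=52, SUM(credits)=6

AR120 | 3 | 61 | 5 ; PH150 | 3 | 52 | 6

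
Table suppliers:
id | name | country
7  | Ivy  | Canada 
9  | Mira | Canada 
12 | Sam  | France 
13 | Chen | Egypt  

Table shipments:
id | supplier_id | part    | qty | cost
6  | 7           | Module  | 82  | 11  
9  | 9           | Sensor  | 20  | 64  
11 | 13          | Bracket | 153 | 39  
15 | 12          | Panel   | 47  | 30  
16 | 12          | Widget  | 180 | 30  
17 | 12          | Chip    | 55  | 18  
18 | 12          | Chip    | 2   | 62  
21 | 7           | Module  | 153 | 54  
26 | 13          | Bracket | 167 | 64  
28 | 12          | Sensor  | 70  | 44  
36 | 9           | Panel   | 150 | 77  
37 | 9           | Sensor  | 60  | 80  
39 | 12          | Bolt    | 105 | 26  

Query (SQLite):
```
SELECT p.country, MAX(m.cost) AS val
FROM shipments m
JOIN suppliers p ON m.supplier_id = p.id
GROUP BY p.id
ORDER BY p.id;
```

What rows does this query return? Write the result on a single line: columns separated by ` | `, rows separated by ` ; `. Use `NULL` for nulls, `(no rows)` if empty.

Canada | 54 ; Canada | 80 ; France | 62 ; Egypt | 64

Join each shipments row to its suppliers via supplier_id.
Group joined rows by suppliers.id; compute MAX(m.cost) per group.
  7: ids {6, 21} → MAX(m.cost)=54
  9: ids {9, 36, 37} → MAX(m.cost)=80
  12: ids {15, 16, 17, 18, 28, 39} → MAX(m.cost)=62
  13: ids {11, 26} → MAX(m.cost)=64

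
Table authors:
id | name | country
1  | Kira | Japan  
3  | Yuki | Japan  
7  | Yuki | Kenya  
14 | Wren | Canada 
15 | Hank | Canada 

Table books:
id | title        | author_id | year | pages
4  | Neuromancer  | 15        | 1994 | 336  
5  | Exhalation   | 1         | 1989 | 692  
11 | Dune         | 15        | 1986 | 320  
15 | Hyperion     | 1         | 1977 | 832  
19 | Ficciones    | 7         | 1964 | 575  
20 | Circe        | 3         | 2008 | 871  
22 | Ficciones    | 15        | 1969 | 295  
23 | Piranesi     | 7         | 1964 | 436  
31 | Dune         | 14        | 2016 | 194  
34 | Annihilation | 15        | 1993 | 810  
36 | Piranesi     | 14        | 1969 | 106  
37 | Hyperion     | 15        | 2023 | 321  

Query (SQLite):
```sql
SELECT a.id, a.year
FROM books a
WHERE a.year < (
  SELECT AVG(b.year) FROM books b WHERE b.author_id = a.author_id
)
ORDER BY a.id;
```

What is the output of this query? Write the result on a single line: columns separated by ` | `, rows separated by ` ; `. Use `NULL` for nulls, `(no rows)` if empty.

11 | 1986 ; 15 | 1977 ; 22 | 1969 ; 36 | 1969

For each books row a, compute AVG(year) over rows sharing a.author_id.
Keep row a if a.year < that per-group AVG.
  author_id=1: AVG(year) = 1983.0
  author_id=3: AVG(year) = 2008.0
  author_id=7: AVG(year) = 1964.0
  author_id=14: AVG(year) = 1992.5
  author_id=15: AVG(year) = 1993.0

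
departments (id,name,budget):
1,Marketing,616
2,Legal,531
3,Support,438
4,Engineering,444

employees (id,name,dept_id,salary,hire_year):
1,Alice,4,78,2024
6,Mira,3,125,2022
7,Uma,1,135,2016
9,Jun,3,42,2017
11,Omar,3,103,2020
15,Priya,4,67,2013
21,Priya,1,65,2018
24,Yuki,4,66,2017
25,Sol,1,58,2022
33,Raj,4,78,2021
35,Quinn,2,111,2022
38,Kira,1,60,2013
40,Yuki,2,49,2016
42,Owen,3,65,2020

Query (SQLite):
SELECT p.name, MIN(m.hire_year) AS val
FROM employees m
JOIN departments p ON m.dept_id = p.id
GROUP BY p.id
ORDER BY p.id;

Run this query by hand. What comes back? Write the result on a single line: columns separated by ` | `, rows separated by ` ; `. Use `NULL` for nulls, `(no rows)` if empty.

Marketing | 2013 ; Legal | 2016 ; Support | 2017 ; Engineering | 2013

Join each employees row to its departments via dept_id.
Group joined rows by departments.id; compute MIN(m.hire_year) per group.
  1: ids {7, 21, 25, 38} → MIN(m.hire_year)=2013
  2: ids {35, 40} → MIN(m.hire_year)=2016
  3: ids {6, 9, 11, 42} → MIN(m.hire_year)=2017
  4: ids {1, 15, 24, 33} → MIN(m.hire_year)=2013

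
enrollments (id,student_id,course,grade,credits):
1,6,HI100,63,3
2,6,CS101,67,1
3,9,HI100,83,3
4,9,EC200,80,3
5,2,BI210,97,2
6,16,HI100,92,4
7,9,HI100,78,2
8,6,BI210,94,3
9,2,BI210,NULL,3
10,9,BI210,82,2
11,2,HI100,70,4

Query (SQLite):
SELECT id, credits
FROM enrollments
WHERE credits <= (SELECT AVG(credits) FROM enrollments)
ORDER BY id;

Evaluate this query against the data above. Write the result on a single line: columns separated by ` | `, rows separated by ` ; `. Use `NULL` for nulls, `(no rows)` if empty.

2 | 1 ; 5 | 2 ; 7 | 2 ; 10 | 2

Scalar subquery: AVG(credits) over all enrollments rows = 2.727273 (≈; comparison uses full precision).
Keep rows where credits <= that value.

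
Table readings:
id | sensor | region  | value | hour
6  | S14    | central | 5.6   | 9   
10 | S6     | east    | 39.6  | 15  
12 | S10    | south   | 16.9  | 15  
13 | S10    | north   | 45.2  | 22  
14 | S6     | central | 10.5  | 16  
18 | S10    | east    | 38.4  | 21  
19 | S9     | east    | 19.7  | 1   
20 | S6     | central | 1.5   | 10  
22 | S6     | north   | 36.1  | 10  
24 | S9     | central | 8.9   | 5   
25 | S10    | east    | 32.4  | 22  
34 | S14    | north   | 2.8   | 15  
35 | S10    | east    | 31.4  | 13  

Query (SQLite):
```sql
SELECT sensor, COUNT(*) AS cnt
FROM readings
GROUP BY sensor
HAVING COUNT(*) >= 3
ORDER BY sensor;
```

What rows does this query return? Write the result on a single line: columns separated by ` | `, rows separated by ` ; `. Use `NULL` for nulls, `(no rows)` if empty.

Partition readings by sensor; compute COUNT(*) within each group.
HAVING: keep groups with count ≥ 3.
  S10: ids {12, 13, 18, 25, 35} → COUNT(*)=5
  S14: ids {6, 34} → COUNT(*)=2
  S6: ids {10, 14, 20, 22} → COUNT(*)=4
  S9: ids {19, 24} → COUNT(*)=2

S10 | 5 ; S6 | 4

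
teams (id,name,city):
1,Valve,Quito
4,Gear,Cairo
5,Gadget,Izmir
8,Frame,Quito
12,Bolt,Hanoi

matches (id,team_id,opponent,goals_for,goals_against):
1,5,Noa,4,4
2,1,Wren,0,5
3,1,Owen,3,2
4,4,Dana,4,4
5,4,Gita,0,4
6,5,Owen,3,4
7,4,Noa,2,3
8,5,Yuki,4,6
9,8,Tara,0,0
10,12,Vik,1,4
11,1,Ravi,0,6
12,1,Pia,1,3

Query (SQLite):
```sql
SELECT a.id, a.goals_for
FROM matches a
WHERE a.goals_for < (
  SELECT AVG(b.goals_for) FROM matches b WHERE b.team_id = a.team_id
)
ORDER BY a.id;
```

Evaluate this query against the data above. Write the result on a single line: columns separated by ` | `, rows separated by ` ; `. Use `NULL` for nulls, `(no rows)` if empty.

For each matches row a, compute AVG(goals_for) over rows sharing a.team_id.
Keep row a if a.goals_for < that per-group AVG.
  team_id=1: AVG(goals_for) = 1.0
  team_id=4: AVG(goals_for) = 2.0
  team_id=5: AVG(goals_for) = 3.666667
  team_id=8: AVG(goals_for) = 0.0
  team_id=12: AVG(goals_for) = 1.0

2 | 0 ; 5 | 0 ; 6 | 3 ; 11 | 0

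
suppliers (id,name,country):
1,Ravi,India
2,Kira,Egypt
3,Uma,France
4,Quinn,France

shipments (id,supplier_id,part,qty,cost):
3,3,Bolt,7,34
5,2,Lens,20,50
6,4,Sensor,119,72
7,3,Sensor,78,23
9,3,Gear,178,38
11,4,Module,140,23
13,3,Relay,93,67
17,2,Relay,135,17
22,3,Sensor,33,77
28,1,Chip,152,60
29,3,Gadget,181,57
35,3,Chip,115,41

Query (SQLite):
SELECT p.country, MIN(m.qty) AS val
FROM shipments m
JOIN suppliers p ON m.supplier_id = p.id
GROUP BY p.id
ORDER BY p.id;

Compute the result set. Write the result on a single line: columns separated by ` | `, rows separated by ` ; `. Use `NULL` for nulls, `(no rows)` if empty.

Join each shipments row to its suppliers via supplier_id.
Group joined rows by suppliers.id; compute MIN(m.qty) per group.
  1: ids {28} → MIN(m.qty)=152
  2: ids {5, 17} → MIN(m.qty)=20
  3: ids {3, 7, 9, 13, 22, 29, 35} → MIN(m.qty)=7
  4: ids {6, 11} → MIN(m.qty)=119

India | 152 ; Egypt | 20 ; France | 7 ; France | 119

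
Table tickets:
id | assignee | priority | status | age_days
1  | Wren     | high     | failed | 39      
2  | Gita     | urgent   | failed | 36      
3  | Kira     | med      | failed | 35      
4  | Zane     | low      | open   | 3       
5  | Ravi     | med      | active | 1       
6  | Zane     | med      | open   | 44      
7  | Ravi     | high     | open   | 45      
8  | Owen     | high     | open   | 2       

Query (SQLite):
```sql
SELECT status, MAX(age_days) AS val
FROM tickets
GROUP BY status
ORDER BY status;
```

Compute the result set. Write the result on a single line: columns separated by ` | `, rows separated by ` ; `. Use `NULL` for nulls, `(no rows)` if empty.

active | 1 ; failed | 39 ; open | 45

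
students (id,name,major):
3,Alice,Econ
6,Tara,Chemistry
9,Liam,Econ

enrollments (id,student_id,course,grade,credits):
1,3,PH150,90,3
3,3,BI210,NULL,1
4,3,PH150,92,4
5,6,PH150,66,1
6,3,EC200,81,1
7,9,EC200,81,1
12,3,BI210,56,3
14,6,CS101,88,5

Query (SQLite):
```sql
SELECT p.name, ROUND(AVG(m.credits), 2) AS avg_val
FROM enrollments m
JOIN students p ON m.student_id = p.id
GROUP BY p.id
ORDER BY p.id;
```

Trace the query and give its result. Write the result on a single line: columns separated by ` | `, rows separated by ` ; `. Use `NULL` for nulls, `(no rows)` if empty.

Alice | 2.4 ; Tara | 3 ; Liam | 1

Join each enrollments row to its students via student_id.
Group joined rows by students.id; compute ROUND(AVG(m.credits), 2) per group.
  3: ids {1, 3, 4, 6, 12} → ROUND(AVG(m.credits), 2)=2.4
  6: ids {5, 14} → ROUND(AVG(m.credits), 2)=3
  9: ids {7} → ROUND(AVG(m.credits), 2)=1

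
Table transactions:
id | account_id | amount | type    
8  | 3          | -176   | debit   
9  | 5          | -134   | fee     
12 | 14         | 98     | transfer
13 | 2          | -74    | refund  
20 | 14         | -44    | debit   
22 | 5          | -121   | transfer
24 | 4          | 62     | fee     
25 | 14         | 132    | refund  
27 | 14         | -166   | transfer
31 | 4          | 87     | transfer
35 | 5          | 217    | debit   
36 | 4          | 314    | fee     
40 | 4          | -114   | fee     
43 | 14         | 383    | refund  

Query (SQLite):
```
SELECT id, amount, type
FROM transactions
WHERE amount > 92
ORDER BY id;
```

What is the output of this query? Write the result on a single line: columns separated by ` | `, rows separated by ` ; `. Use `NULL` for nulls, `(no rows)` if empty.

12 | 98 | transfer ; 25 | 132 | refund ; 35 | 217 | debit ; 36 | 314 | fee ; 43 | 383 | refund

amount > 92: ids {12, 25, 35, 36, 43}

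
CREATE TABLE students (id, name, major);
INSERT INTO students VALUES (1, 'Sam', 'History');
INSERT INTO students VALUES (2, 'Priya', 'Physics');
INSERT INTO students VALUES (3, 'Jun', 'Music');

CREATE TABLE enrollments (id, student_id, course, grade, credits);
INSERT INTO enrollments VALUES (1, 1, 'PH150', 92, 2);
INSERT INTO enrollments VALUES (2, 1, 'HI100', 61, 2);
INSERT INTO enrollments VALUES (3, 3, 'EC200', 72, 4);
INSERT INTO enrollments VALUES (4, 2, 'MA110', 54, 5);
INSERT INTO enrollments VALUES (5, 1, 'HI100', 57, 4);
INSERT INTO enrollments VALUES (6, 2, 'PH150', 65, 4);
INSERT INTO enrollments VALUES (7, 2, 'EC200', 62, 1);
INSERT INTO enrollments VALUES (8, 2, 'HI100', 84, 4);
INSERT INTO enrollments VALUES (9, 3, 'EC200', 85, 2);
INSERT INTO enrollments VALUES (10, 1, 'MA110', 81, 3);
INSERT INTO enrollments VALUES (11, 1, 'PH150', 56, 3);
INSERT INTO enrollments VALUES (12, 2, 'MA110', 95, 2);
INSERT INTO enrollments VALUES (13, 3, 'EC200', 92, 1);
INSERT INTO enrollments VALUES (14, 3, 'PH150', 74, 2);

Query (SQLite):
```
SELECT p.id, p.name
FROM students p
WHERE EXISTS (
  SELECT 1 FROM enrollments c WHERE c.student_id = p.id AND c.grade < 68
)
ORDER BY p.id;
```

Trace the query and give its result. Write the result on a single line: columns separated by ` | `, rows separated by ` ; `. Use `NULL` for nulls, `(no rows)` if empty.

For each students row, check whether any enrollments with matching student_id has grade < 68.
Keep rows where that is true.

1 | Sam ; 2 | Priya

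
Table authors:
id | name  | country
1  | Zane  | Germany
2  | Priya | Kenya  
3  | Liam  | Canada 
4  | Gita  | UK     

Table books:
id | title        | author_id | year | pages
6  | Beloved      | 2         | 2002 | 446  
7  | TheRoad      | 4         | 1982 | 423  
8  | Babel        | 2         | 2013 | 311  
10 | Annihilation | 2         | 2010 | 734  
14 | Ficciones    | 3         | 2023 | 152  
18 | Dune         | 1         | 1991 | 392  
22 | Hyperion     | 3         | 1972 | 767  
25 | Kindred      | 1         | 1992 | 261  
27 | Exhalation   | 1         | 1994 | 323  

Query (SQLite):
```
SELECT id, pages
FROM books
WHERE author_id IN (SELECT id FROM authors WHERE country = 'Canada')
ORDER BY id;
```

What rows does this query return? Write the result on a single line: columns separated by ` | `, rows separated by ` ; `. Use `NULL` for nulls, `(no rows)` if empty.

14 | 152 ; 22 | 767

Inner query: authors.id where country = 'Canada'.
Outer: keep books rows whose author_id is in that set.
Inner query → {3}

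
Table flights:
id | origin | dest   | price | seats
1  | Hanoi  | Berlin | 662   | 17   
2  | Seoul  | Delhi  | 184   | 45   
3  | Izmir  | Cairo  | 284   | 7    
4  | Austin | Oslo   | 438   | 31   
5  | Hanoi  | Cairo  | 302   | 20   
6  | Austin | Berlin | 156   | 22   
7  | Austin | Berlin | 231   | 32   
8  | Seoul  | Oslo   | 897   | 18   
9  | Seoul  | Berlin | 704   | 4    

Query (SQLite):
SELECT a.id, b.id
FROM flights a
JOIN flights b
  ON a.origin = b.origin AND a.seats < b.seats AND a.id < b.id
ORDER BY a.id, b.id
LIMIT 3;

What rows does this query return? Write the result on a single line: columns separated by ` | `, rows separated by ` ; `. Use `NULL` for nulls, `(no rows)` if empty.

Pairs (a,b) with same origin, a.seats < b.seats, a.id < b.id.
origin groups: Austin:{4,6,7} Hanoi:{1,5} Izmir:{3} Seoul:{2,8,9}
Ordered by (a.id, b.id); first 3.

1 | 5 ; 4 | 7 ; 6 | 7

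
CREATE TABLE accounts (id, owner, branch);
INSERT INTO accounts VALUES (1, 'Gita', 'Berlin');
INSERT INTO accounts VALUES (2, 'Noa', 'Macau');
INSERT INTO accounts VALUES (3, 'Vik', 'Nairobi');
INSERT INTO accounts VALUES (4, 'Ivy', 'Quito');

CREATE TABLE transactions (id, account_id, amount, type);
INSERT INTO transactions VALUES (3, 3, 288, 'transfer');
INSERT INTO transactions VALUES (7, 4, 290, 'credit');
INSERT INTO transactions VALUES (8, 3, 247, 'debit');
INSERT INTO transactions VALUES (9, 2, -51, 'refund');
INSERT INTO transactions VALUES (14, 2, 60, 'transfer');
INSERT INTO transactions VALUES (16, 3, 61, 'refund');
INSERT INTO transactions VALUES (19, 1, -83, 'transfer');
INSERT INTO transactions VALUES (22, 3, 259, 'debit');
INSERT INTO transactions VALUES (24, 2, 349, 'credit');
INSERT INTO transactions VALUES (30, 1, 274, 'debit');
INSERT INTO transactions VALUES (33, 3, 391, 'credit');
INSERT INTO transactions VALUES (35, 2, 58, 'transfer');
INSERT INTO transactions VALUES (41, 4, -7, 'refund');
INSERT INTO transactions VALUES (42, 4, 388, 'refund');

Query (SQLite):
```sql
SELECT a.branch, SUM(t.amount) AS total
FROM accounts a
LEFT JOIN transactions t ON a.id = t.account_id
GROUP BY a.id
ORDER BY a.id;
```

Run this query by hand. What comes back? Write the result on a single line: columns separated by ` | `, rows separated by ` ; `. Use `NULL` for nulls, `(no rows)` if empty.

Berlin | 191 ; Macau | 416 ; Nairobi | 1246 ; Quito | 671

LEFT JOIN keeps every accounts row; unmatched ones get NULL for transactions columns.
Group by accounts.id and compute SUM(t.amount). SUM over an all-NULL group is NULL.
  1: ids {19, 30} → SUM(t.amount)=191
  2: ids {9, 14, 24, 35} → SUM(t.amount)=416
  3: ids {3, 8, 16, 22, 33} → SUM(t.amount)=1246
  4: ids {7, 41, 42} → SUM(t.amount)=671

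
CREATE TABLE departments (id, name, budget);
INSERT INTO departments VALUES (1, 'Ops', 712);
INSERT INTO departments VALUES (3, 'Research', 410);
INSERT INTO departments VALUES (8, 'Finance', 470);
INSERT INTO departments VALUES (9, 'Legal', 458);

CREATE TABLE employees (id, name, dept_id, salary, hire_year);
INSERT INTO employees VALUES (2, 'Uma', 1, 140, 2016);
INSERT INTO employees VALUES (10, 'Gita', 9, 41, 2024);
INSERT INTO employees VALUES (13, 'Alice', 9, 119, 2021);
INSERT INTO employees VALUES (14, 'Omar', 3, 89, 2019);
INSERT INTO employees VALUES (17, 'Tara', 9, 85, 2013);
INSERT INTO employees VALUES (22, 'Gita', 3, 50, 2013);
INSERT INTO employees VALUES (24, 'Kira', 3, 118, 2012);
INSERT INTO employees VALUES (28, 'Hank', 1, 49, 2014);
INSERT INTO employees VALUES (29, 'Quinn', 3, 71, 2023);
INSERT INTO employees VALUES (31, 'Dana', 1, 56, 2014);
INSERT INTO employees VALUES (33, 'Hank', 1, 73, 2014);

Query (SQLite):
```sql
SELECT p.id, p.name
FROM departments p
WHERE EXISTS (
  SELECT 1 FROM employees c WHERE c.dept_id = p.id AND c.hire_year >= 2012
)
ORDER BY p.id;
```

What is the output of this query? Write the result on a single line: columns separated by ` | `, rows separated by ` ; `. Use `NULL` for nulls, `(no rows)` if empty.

For each departments row, check whether any employees with matching dept_id has hire_year >= 2012.
Keep rows where that is true.

1 | Ops ; 3 | Research ; 9 | Legal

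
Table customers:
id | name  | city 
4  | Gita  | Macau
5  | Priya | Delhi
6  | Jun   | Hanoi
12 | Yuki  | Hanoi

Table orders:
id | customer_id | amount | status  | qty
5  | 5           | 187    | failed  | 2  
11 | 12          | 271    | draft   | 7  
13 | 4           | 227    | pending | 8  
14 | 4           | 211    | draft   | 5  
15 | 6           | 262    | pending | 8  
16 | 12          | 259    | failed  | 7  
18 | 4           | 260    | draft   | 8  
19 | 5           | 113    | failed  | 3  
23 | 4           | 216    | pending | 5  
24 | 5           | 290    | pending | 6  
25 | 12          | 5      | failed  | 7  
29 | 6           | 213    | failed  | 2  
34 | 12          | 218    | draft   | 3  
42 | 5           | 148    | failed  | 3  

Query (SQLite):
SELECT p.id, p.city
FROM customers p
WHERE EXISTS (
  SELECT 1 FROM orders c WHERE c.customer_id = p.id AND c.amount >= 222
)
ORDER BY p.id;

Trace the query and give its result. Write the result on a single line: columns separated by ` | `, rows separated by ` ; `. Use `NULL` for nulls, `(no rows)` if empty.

4 | Macau ; 5 | Delhi ; 6 | Hanoi ; 12 | Hanoi

For each customers row, check whether any orders with matching customer_id has amount >= 222.
Keep rows where that is true.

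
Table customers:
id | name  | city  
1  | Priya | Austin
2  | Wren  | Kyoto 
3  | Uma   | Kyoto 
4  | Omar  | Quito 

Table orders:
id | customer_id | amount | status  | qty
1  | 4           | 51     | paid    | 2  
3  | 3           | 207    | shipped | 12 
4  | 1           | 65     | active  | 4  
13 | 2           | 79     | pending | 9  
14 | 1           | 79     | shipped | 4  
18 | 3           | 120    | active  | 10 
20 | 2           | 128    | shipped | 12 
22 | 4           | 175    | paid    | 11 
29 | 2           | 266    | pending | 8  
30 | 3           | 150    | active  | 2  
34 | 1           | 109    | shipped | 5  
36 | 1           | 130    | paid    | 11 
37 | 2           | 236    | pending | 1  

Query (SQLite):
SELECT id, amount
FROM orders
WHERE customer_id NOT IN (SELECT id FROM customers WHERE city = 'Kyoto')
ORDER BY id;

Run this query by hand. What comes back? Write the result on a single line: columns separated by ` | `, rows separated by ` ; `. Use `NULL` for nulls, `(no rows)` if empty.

1 | 51 ; 4 | 65 ; 14 | 79 ; 22 | 175 ; 34 | 109 ; 36 | 130

Inner query: customers.id where city = 'Kyoto'.
Outer: keep orders rows whose customer_id is not in that set.
Inner query → {2, 3}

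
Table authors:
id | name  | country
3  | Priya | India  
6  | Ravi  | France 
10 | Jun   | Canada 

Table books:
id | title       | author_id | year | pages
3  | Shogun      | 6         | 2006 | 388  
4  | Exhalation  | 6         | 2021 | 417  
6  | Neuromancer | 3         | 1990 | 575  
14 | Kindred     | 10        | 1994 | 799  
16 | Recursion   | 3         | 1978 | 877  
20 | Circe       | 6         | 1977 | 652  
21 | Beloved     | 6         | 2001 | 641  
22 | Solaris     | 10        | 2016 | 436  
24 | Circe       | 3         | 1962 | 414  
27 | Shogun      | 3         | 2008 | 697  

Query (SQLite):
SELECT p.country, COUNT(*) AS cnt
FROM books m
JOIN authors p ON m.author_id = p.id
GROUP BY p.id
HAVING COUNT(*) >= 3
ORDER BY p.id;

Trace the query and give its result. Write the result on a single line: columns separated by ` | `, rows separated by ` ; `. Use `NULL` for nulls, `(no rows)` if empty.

India | 4 ; France | 4

Join each books row to its authors via author_id.
Group joined rows by authors.id; compute COUNT(*) per group.
HAVING: keep groups with count ≥ 3.
  3: ids {6, 16, 24, 27} → COUNT(*)=4
  6: ids {3, 4, 20, 21} → COUNT(*)=4
  10: ids {14, 22} → COUNT(*)=2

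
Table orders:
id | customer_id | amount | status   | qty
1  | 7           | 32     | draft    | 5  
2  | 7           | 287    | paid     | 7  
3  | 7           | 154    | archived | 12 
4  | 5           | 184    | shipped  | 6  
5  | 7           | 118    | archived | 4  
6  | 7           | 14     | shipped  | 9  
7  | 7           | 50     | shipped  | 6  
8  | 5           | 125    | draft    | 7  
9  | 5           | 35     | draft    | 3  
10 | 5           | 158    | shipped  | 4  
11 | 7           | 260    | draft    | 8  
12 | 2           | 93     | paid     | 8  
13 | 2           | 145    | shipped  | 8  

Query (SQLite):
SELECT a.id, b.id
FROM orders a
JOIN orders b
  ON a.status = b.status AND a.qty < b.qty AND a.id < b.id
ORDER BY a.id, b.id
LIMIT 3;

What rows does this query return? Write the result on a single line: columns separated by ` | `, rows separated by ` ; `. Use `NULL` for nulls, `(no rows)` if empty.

Pairs (a,b) with same status, a.qty < b.qty, a.id < b.id.
status groups: archived:{3,5} draft:{1,8,9,11} paid:{2,12} shipped:{4,6,7,10,13}
Ordered by (a.id, b.id); first 3.

1 | 8 ; 1 | 11 ; 2 | 12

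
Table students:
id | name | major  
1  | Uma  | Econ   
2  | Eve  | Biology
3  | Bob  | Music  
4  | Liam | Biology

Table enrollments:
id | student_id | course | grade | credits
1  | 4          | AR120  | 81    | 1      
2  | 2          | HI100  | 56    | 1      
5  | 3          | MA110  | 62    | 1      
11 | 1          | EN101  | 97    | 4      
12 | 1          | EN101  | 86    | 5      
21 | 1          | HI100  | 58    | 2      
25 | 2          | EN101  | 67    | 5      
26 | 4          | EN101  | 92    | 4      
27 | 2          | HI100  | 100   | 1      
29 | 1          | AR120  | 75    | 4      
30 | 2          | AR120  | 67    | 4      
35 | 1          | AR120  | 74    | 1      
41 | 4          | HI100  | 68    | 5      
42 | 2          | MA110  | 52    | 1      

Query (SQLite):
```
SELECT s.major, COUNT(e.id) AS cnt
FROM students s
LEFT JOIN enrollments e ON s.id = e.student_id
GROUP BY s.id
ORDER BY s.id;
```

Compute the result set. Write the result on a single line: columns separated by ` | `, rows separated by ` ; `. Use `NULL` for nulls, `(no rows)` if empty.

Econ | 5 ; Biology | 5 ; Music | 1 ; Biology | 3

LEFT JOIN keeps every students row; unmatched ones get NULL for enrollments columns.
Group by students.id and compute COUNT(e.id). COUNT(col) of an all-NULL group is 0.
  1: ids {11, 12, 21, 29, 35} → COUNT(e.id)=5
  2: ids {2, 25, 27, 30, 42} → COUNT(e.id)=5
  3: ids {5} → COUNT(e.id)=1
  4: ids {1, 26, 41} → COUNT(e.id)=3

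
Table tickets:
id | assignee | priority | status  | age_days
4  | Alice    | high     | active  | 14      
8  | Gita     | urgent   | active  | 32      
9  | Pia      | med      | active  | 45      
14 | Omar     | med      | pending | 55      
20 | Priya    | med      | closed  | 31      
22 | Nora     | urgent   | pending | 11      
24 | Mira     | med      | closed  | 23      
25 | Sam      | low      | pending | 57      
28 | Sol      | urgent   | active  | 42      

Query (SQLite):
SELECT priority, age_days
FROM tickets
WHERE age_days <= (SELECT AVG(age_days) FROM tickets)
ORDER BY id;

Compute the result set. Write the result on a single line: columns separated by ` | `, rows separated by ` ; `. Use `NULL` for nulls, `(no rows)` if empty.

high | 14 ; urgent | 32 ; med | 31 ; urgent | 11 ; med | 23

Scalar subquery: AVG(age_days) over all tickets rows = 34.444444 (≈; comparison uses full precision).
Keep rows where age_days <= that value.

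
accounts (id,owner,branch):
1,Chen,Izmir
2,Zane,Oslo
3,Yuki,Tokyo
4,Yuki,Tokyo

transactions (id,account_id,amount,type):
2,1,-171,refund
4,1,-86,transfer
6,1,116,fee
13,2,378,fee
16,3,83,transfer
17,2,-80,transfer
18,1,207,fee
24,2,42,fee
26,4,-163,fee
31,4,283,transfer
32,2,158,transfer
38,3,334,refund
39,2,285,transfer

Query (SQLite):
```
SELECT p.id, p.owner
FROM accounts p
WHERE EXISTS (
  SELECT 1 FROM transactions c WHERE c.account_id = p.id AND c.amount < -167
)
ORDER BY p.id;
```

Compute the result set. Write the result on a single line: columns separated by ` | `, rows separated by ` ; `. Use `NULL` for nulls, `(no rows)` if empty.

For each accounts row, check whether any transactions with matching account_id has amount < -167.
Keep rows where that is true.

1 | Chen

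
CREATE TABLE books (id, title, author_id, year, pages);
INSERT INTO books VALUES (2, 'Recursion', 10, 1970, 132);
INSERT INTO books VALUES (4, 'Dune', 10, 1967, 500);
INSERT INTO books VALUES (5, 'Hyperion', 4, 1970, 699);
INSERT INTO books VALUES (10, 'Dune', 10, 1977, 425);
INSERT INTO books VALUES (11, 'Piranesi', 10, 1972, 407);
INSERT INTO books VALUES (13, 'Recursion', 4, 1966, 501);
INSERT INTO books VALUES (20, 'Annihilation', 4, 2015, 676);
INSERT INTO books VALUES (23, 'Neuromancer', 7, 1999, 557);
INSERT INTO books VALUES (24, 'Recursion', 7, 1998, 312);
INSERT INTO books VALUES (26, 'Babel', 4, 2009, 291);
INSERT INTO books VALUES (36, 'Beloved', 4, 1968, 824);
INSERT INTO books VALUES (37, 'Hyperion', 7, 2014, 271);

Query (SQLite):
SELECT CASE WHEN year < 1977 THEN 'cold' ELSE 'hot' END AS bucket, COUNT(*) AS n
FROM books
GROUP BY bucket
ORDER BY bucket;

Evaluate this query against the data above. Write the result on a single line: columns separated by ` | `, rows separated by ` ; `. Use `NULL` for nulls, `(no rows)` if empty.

cold | 6 ; hot | 6

Bucket rows by year < 1977 → 'cold' else 'hot'; count each bucket.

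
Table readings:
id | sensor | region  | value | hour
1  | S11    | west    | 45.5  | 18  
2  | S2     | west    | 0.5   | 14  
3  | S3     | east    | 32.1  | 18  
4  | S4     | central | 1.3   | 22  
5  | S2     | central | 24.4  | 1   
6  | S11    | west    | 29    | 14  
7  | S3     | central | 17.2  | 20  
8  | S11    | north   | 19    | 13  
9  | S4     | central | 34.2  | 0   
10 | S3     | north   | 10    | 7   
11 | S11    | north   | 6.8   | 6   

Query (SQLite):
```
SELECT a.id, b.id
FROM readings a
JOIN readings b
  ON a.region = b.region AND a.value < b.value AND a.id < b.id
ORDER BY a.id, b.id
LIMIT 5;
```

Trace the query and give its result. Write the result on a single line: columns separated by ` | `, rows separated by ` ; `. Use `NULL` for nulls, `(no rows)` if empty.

Pairs (a,b) with same region, a.value < b.value, a.id < b.id.
region groups: central:{4,5,7,9} east:{3} north:{8,10,11} west:{1,2,6}
Ordered by (a.id, b.id); first 5.

2 | 6 ; 4 | 5 ; 4 | 7 ; 4 | 9 ; 5 | 9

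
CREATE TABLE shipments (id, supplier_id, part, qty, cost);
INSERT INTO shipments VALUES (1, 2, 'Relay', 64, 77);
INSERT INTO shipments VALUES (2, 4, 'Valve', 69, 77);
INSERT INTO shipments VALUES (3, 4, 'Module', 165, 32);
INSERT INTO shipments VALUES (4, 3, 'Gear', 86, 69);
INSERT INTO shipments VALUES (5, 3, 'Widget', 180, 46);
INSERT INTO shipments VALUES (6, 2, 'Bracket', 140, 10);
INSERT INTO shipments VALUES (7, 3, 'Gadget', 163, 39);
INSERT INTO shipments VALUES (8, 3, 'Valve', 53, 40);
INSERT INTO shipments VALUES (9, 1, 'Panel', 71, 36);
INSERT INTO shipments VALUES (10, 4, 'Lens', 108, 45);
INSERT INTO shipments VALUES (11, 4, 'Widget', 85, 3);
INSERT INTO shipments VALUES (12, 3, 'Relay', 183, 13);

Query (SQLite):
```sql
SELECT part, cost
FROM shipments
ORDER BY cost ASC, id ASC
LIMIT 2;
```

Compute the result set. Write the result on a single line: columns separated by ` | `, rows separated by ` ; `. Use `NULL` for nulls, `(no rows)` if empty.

Widget | 3 ; Bracket | 10

Sort by cost asc, tiebreak id asc: (3, id=11), (10, id=6), (13, id=12), (32, id=3), (36, id=9) …. Take first 2.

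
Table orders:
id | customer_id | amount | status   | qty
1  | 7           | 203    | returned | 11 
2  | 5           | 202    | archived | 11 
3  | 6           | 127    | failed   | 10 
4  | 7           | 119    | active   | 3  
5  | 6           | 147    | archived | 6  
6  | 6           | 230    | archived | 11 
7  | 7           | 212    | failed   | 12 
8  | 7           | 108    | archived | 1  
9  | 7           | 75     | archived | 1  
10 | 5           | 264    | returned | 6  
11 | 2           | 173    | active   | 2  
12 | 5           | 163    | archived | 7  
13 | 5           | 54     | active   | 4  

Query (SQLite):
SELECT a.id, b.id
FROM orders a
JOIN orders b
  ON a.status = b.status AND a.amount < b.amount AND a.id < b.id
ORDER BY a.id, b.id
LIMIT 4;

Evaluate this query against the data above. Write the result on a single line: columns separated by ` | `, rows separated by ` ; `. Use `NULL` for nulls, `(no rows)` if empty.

1 | 10 ; 2 | 6 ; 3 | 7 ; 4 | 11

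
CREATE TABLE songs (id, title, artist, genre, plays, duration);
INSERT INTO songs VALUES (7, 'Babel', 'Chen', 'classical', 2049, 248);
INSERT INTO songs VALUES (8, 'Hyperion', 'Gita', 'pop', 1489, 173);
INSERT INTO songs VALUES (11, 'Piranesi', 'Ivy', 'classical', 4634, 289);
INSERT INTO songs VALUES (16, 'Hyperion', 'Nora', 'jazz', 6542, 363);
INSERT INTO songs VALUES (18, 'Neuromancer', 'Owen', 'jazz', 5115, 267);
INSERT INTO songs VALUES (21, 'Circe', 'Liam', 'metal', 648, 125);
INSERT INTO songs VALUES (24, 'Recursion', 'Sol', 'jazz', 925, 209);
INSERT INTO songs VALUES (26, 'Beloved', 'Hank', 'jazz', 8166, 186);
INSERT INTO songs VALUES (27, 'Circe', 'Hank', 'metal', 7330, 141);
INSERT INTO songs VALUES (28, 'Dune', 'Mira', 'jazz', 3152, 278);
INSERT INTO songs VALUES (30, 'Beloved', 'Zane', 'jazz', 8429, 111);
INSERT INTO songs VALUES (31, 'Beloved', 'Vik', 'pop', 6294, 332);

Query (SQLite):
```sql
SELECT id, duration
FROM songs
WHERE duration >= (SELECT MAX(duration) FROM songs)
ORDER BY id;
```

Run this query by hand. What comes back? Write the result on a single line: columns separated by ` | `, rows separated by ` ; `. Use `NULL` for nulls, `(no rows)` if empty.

16 | 363

Scalar subquery: MAX(duration) over all songs rows = 363.
Keep rows where duration >= that value.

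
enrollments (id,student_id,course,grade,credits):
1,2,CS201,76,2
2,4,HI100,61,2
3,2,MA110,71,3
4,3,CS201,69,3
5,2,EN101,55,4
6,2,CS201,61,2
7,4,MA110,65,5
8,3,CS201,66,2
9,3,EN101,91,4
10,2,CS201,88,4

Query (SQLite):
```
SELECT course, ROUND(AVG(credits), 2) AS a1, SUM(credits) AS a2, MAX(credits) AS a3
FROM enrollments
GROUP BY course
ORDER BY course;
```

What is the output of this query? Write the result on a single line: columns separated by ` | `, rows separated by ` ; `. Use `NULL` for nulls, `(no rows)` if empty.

CS201 | 2.6 | 13 | 4 ; EN101 | 4 | 8 | 4 ; HI100 | 2 | 2 | 2 ; MA110 | 4 | 8 | 5

Group enrollments by course.
Per group compute: ROUND(AVG(credits), 2), SUM(credits), MAX(credits).
  CS201: ids {1, 4, 6, 8, 10} → ROUND(AVG(credits), 2)=2.6, SUM(credits)=13, MAX(credits)=4
  EN101: ids {5, 9} → ROUND(AVG(credits), 2)=4, SUM(credits)=8, MAX(credits)=4
  HI100: ids {2} → ROUND(AVG(credits), 2)=2, SUM(credits)=2, MAX(credits)=2
  MA110: ids {3, 7} → ROUND(AVG(credits), 2)=4, SUM(credits)=8, MAX(credits)=5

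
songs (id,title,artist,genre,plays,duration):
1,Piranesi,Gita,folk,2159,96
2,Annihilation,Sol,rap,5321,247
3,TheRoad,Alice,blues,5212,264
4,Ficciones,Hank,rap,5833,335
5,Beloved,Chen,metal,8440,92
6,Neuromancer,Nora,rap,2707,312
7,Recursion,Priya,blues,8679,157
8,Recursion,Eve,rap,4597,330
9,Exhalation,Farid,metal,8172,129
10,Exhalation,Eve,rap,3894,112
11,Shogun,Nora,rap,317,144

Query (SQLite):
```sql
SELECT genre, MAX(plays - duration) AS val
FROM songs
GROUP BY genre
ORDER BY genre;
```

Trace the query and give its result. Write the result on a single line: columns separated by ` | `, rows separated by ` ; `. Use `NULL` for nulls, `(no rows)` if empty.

For each row compute plays - duration.
Group by genre; take MAX of the expression per group.
  blues: ids {3, 7} → MAX(plays - duration)=8522
  folk: ids {1} → MAX(plays - duration)=2063
  metal: ids {5, 9} → MAX(plays - duration)=8348
  rap: ids {2, 4, 6, 8, 10, 11} → MAX(plays - duration)=5498

blues | 8522 ; folk | 2063 ; metal | 8348 ; rap | 5498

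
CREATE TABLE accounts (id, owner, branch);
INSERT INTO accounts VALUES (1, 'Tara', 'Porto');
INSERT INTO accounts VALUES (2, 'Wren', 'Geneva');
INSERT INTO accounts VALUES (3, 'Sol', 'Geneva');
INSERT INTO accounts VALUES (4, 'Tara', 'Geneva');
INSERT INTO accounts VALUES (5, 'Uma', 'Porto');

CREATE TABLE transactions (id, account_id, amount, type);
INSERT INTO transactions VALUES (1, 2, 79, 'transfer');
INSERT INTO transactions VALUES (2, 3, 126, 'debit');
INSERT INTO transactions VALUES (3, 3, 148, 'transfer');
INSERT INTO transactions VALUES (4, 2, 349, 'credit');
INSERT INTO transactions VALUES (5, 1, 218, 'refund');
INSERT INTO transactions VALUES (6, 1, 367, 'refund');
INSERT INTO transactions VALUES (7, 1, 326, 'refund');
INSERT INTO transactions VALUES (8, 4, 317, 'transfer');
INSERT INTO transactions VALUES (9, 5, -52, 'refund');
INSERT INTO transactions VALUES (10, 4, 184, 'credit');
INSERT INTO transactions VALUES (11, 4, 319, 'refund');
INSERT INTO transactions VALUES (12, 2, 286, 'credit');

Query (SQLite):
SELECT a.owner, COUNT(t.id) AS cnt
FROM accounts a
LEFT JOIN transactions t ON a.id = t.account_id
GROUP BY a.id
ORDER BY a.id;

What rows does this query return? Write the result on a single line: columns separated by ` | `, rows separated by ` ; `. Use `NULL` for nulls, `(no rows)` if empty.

Tara | 3 ; Wren | 3 ; Sol | 2 ; Tara | 3 ; Uma | 1

LEFT JOIN keeps every accounts row; unmatched ones get NULL for transactions columns.
Group by accounts.id and compute COUNT(t.id). COUNT(col) of an all-NULL group is 0.
  1: ids {5, 6, 7} → COUNT(t.id)=3
  2: ids {1, 4, 12} → COUNT(t.id)=3
  3: ids {2, 3} → COUNT(t.id)=2
  4: ids {8, 10, 11} → COUNT(t.id)=3
  5: ids {9} → COUNT(t.id)=1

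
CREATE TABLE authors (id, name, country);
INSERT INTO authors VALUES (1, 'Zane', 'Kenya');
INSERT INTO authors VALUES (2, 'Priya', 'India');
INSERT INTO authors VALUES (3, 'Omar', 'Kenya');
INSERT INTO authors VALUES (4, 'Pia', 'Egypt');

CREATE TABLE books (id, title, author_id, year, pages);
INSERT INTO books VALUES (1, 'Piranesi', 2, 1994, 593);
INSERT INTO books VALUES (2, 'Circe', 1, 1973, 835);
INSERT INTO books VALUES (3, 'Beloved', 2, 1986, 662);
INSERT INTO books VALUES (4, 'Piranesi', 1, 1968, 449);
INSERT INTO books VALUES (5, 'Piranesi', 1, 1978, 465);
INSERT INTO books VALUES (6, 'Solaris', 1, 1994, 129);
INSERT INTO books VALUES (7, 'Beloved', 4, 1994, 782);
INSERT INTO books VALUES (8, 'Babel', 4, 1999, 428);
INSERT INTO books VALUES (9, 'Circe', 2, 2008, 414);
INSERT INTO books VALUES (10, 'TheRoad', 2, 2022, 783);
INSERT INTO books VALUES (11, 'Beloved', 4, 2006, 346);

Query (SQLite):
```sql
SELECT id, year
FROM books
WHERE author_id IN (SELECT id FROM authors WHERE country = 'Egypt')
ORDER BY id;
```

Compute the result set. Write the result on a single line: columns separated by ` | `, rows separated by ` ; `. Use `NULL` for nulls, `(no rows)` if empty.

Inner query: authors.id where country = 'Egypt'.
Outer: keep books rows whose author_id is in that set.
Inner query → {4}

7 | 1994 ; 8 | 1999 ; 11 | 2006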